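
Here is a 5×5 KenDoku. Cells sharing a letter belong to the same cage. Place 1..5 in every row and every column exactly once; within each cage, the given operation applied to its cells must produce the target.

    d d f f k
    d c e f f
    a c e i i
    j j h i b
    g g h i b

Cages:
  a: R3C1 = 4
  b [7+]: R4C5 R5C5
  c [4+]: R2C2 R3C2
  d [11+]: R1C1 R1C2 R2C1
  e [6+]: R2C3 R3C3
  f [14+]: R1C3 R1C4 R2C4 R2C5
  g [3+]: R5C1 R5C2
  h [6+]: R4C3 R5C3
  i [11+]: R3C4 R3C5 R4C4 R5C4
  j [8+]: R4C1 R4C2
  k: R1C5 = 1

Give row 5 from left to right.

Cage k is a single given cell, leaving R1C5 = 1.
A is a freebie, so R3C1 = 4.
In column 1, 1 can only go at R5C1, so R5C1 = 1.
1 is placed in row 5, which forces R5C2 = 2.
Column 2 needs a 4, and only R1C2 is open for it.
In column 1, 3 can only go at R4C1, so R4C1 = 3.
Row 4 now contains 3, so R4C2 = 5.
In column 3, 3 can only go at R1C3, so R1C3 = 3.
The only place for 3 in row 2 is R2C2.
3 is placed in column 2, so R3C2 = 1.
Row 4 needs a 4, and only R4C5 is open for it.
The two cells of cage b must have sum 7; hence R5C5 = 3.
The 4 cells of cage i must have sum 11, so R3C4 = 3.
Cage i has sum 11, leaving R3C5 = 2.
Cage e needs two cells with sum 6; hence R2C3 = 1.
Row 2 now contains 1; hence R2C4 = 4.
Column 5 already has 2, leaving R2C5 = 5.
Row 3 now contains 2, leaving R3C3 = 5.
1 is placed in column 3, leaving R4C3 = 2.
2 is placed in row 4; hence R4C4 = 1.
Column 3 now contains 5; hence R5C3 = 4.
Column 4 now contains 4, so R5C4 = 5.
Cage d needs sum 11, which forces R1C1 = 5.
5 is placed in column 4, so R1C4 = 2.
5 is placed in row 2; hence R2C1 = 2.
The full grid is 5 4 3 2 1 / 2 3 1 4 5 / 4 1 5 3 2 / 3 5 2 1 4 / 1 2 4 5 3.

1 2 4 5 3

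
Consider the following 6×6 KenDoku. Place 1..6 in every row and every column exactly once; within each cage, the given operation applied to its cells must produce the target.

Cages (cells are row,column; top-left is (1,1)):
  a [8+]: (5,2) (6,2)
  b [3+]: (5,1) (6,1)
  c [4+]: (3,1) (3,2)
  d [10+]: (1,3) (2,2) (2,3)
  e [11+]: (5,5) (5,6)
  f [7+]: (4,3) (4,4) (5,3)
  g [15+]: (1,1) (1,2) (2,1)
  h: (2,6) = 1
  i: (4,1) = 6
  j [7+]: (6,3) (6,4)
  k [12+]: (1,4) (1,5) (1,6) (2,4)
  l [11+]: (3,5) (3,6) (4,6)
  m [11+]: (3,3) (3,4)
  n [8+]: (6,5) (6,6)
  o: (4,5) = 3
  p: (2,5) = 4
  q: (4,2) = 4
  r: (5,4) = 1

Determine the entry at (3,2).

Cage p is given, so (2,5) = 4.
H is a freebie; hence (2,6) = 1.
Cage i is given, which forces (4,1) = 6.
Q is a freebie; hence (4,2) = 4.
Cage o is a single given cell, so (4,5) = 3.
R is a freebie; hence (5,4) = 1.
The 3 cells of cage g must have sum 15, so (1,1) = 4.
The 3 cells of cage g must have sum 15, leaving (1,2) = 6.
Column 1 already has 6, so (2,1) = 5.
Cage f has sum 7, leaving (4,3) = 1.
1 is placed in column 4, which forces (4,4) = 2.
Row 4 already has 2, leaving (4,6) = 5.
Row 5 now contains 1, so (5,1) = 2.
Cage f has sum 7, which forces (5,3) = 4.
Column 6 now contains 5, so (5,6) = 6.
The two cells of cage b must have sum 3, which forces (6,1) = 1.
The 4 cells of cage k must have sum 12, leaving (1,5) = 1.
Column 1 now contains 1, which forces (3,1) = 3.
The two cells of cage c must have sum 4; hence (3,2) = 1.
The 3 cells of cage l must have sum 11, which forces (3,5) = 2.
Cage l needs sum 11, which forces (3,6) = 4.
6 is placed in row 5, so (5,5) = 5.
Column 5 already has 5, so (6,5) = 6.
Row 5 already has 5, leaving (5,2) = 3.
Cage a needs two cells with sum 8; hence (6,2) = 5.
Row 6 already has 5; hence (6,4) = 4.
The two cells of cage n must have sum 8, so (6,6) = 2.
Cage k has sum 12, so (1,4) = 5.
Column 6 now contains 2, so (1,6) = 3.
Column 2 already has 3, which forces (2,2) = 2.
Cage k has sum 12, leaving (2,4) = 3.
Column 4 already has 5, which forces (3,4) = 6.
Row 6 already has 2, leaving (6,3) = 3.
Row 1 already has 5; hence (1,3) = 2.
Row 2 now contains 3; hence (2,3) = 6.
6 is placed in row 3, which forces (3,3) = 5.
Completed grid: 4 6 2 5 1 3 / 5 2 6 3 4 1 / 3 1 5 6 2 4 / 6 4 1 2 3 5 / 2 3 4 1 5 6 / 1 5 3 4 6 2.

1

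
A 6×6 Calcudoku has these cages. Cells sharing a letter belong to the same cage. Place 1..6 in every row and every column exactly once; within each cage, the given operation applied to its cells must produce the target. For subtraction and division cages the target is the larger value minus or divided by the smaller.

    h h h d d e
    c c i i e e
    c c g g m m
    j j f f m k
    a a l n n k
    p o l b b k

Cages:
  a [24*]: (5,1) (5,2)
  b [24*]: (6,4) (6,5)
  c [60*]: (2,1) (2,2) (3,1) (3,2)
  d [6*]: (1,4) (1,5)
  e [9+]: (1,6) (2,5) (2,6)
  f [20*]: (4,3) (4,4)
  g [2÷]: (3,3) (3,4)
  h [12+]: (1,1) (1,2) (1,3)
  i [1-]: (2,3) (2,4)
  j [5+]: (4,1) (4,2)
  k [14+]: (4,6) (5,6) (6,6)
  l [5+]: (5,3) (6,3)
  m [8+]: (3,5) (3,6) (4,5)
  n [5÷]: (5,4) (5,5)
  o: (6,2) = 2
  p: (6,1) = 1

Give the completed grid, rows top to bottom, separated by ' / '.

5 6 1 3 2 4 / 4 1 6 5 3 2 / 3 5 4 2 6 1 / 2 3 5 4 1 6 / 6 4 2 1 5 3 / 1 2 3 6 4 5

P is a freebie, so (6,1) = 1.
O is a freebie; hence (6,2) = 2.
Row 4 needs a 6, and only (4,6) is open for it.
In row 5, 2 can only go at (5,3), so (5,3) = 2.
The two cells of cage l must have sum 5, which forces (6,3) = 3.
3 is placed in row 6, leaving (6,6) = 5.
Column 6 now contains 5, which forces (5,6) = 3.
{4, 5} are confined to (4,3) and (4,4) in row 4, so (4,1) = 2.
Cage j's pair has sum 5, which forces (4,2) = 3.
Row 4 already has 3, leaving (4,5) = 1.
Column 5 now contains 1, which forces (5,5) = 5.
Row 5 already has 5, leaving (5,4) = 1.
The only place for 2 in row 3 is (3,4).
Column 4 already has 2, which forces (1,4) = 3.
Cage d needs two cells with product 6, leaving (1,5) = 2.
The only place for 4 in row 1 is (1,6).
Cage m needs sum 8, leaving (3,5) = 6.
Column 6 already has 4; hence (3,6) = 1.
Column 5 already has 6, leaving (6,5) = 4.
The 4 cells of cage c must have product 60; hence (2,2) = 1.
Column 5 already has 4, which forces (2,5) = 3.
Column 6 already has 1, which forces (2,6) = 2.
Row 3 now contains 1, so (3,3) = 4.
Column 3 already has 4, leaving (4,3) = 5.
5 is placed in row 4; hence (4,4) = 4.
Row 6 already has 4, so (6,4) = 6.
Cage h has sum 12, which forces (1,3) = 1.
Cage c needs product 60; hence (2,1) = 4.
Column 3 now contains 5, which forces (2,3) = 6.
Column 4 already has 6; hence (2,4) = 5.
The 4 cells of cage c must have product 60, which forces (3,1) = 3.
4 is placed in row 3; hence (3,2) = 5.
Column 1 already has 4, so (5,1) = 6.
Row 5 now contains 6; hence (5,2) = 4.
Column 1 now contains 6, so (1,1) = 5.
Column 2 now contains 5, leaving (1,2) = 6.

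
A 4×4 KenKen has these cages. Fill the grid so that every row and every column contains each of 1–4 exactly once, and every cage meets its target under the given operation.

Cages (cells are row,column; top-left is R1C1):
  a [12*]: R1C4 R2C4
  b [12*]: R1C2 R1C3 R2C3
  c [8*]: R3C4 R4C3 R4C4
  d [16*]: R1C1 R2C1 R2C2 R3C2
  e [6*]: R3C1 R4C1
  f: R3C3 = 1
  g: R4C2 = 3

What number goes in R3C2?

4

Cage f is given; hence R3C3 = 1.
Cage g is given, leaving R4C2 = 3.
Cage e's pair has product 6, so R3C1 = 3.
Row 4 now contains 3, so R4C1 = 2.
2 is placed in row 4, leaving R4C3 = 4.
The 3 cells of cage c must have product 8, which forces R4C4 = 1.
The 4 cells of cage d must have product 16, which forces R1C1 = 1.
Cage b needs product 12, which forces R1C2 = 2.
4 is placed in column 3, leaving R1C3 = 3.
Row 1 now contains 3, so R1C4 = 4.
Cage d needs product 16, which forces R2C1 = 4.
Cage d needs product 16; hence R2C2 = 1.
Cage b needs product 12; hence R2C3 = 2.
Column 4 now contains 4, so R2C4 = 3.
Cage d has product 16; hence R3C2 = 4.
Cage c has product 8, leaving R3C4 = 2.
Completed grid: 1 2 3 4 / 4 1 2 3 / 3 4 1 2 / 2 3 4 1.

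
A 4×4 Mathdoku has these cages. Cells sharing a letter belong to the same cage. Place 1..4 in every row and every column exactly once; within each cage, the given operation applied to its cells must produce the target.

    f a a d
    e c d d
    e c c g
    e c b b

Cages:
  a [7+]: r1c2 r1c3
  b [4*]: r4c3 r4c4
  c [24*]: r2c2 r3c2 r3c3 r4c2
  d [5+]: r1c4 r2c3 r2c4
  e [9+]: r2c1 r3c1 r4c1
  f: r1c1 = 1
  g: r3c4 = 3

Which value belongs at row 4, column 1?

F is a freebie, which forces r1c1 = 1.
Row 1 now contains 1, leaving r1c4 = 2.
G is a freebie; hence r3c4 = 3.
The 3 cells of cage d must have sum 5, so r2c3 = 2.
Column 4 now contains 3, which forces r2c4 = 1.
Column 4 already has 1, leaving r4c4 = 4.
4 is placed in row 4, so r4c3 = 1.
Cage c needs product 24, which forces r2c2 = 3.
Cage c has product 24, so r3c2 = 1.
Column 3 already has 1, so r3c3 = 4.
The 4 cells of cage c must have product 24, leaving r4c2 = 2.
3 is placed in column 2, so r1c2 = 4.
4 is placed in column 3, leaving r1c3 = 3.
3 is placed in row 2, which forces r2c1 = 4.
Row 3 already has 4, which forces r3c1 = 2.
Row 4 already has 2, so r4c1 = 3.
Filled in: 1 4 3 2 / 4 3 2 1 / 2 1 4 3 / 3 2 1 4.

3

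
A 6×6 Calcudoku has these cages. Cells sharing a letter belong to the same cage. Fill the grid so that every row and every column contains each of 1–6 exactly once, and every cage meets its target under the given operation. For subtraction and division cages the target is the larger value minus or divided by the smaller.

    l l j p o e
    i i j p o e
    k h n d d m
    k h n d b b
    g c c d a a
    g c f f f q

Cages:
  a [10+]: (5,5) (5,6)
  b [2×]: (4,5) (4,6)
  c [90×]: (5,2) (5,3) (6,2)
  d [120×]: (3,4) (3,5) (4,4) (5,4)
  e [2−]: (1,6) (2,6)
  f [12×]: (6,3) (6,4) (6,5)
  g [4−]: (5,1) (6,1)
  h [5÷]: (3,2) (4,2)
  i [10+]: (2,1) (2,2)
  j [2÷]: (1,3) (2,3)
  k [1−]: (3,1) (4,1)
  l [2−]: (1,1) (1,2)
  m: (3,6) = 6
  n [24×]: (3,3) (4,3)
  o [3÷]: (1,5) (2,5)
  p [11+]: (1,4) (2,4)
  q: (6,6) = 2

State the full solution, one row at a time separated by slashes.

4 2 1 6 3 5 / 6 4 2 5 1 3 / 2 1 4 3 5 6 / 3 5 6 4 2 1 / 1 3 5 2 6 4 / 5 6 3 1 4 2

M is a freebie, which forces (3,6) = 6.
6 is placed in column 6, which forces (5,6) = 4.
Cage q is a single given cell, so (6,6) = 2.
Row 3 now contains 6; hence (3,3) = 4.
Cage n's pair has product 24, which forces (4,3) = 6.
Cage b needs two cells with product 2, leaving (4,5) = 2.
Column 6 now contains 2; hence (4,6) = 1.
Row 5 now contains 4, so (5,5) = 6.
The two cells of cage h must have quotient 5, which forces (3,2) = 1.
1 is placed in row 4, so (4,2) = 5.
Cage d needs product 120, which forces (4,4) = 4.
Column 2 already has 5; hence (5,2) = 3.
Row 5 now contains 3; hence (5,3) = 5.
Row 5 now contains 5, leaving (5,4) = 2.
The 3 cells of cage c must have product 90; hence (6,2) = 6.
Cage i needs two cells with sum 10, which forces (2,1) = 6.
Column 2 now contains 6, so (2,2) = 4.
Row 2 already has 6; hence (2,4) = 5.
Row 2 now contains 5; hence (2,6) = 3.
The two cells of cage k must have difference 1, which forces (3,1) = 2.
5 is placed in column 4, so (3,4) = 3.
3 is placed in row 3, leaving (3,5) = 5.
4 is placed in row 4, leaving (4,1) = 3.
Row 5 already has 2; hence (5,1) = 1.
Cage g's pair has difference 4, so (6,1) = 5.
Column 4 now contains 3, so (6,4) = 1.
Cage f has product 12; hence (6,5) = 4.
Column 1 already has 2, leaving (1,1) = 4.
Column 2 already has 4; hence (1,2) = 2.
2 is placed in row 1, so (1,3) = 1.
5 is placed in column 4, leaving (1,4) = 6.
Cage o's pair has quotient 3, which forces (1,5) = 3.
Column 6 already has 3; hence (1,6) = 5.
Column 3 already has 1, so (2,3) = 2.
3 is placed in row 2; hence (2,5) = 1.
Row 6 now contains 1, so (6,3) = 3.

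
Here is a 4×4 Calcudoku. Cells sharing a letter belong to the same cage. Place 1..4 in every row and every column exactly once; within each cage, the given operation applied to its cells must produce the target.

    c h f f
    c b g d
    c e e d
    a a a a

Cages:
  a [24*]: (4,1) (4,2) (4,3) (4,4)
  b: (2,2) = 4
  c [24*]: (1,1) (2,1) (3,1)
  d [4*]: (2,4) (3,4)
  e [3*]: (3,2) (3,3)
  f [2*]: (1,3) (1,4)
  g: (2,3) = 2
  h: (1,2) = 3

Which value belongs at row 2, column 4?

Cage h is a single given cell; hence (1,2) = 3.
B is a freebie, leaving (2,2) = 4.
G is a freebie, which forces (2,3) = 2.
4 is placed in row 2, so (2,4) = 1.
Column 2 now contains 3, leaving (3,2) = 1.
1 is placed in row 3; hence (3,3) = 3.
Column 4 already has 1; hence (3,4) = 4.
1 is placed in column 2, which forces (4,2) = 2.
Row 4 now contains 2; hence (4,4) = 3.
The 3 cells of cage c must have product 24, which forces (1,1) = 4.
Column 3 now contains 2; hence (1,3) = 1.
Column 4 already has 1; hence (1,4) = 2.
2 is placed in row 2; hence (2,1) = 3.
Row 3 already has 4, which forces (3,1) = 2.
4 is placed in column 1, leaving (4,1) = 1.
Column 3 now contains 1, leaving (4,3) = 4.
The full grid is 4 3 1 2 / 3 4 2 1 / 2 1 3 4 / 1 2 4 3.

1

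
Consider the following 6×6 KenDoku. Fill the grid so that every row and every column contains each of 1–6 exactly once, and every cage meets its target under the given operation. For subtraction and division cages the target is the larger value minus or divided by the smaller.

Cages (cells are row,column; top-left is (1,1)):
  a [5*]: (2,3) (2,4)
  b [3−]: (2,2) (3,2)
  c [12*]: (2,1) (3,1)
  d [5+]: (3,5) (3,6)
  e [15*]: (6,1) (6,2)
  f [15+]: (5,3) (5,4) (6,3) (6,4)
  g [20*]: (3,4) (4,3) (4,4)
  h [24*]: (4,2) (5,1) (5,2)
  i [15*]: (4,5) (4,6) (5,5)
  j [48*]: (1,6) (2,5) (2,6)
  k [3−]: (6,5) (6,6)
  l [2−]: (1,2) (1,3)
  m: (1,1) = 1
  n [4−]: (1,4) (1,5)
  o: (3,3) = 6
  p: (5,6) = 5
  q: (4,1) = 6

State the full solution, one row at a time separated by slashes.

M is a freebie, which forces (1,1) = 1.
Cage o is a single given cell, leaving (3,3) = 6.
Cage q is given, leaving (4,1) = 6.
Cage p is given, so (5,6) = 5.
Cage i needs product 15, leaving (4,5) = 5.
Cage g needs product 20, which forces (3,4) = 5.
Cage a needs two cells with product 5, leaving (2,3) = 5.
Column 4 already has 5, which forces (2,4) = 1.
Column 4 now contains 1, so (4,4) = 4.
Row 4 now contains 4, leaving (4,3) = 1.
1 is placed in row 4, leaving (4,6) = 3.
Row 4 already has 3; hence (4,2) = 2.
Cage i has product 15, which forces (5,5) = 1.
Row 1 needs a 3, and only (1,3) is open for it.
Cage l needs two cells with difference 2, so (1,2) = 5.
Column 2 already has 5, leaving (6,2) = 3.
3 is placed in row 6, so (6,4) = 6.
3 is placed in row 6, which forces (6,5) = 4.
Row 6 now contains 6, so (6,6) = 1.
Column 4 now contains 6, so (1,4) = 2.
Cage n's pair has difference 4, which forces (1,5) = 6.
6 is placed in row 1, so (1,6) = 4.
Cage b needs two cells with difference 3, which forces (2,2) = 4.
Column 5 now contains 6, so (2,5) = 2.
Row 2 already has 2; hence (2,6) = 6.
Column 2 already has 3, so (3,2) = 1.
4 is placed in column 5, so (3,5) = 3.
Column 6 now contains 1, so (3,6) = 2.
Column 2 now contains 4, leaving (5,2) = 6.
The 4 cells of cage f must have sum 15; hence (5,3) = 4.
Column 4 now contains 6; hence (5,4) = 3.
3 is placed in row 6, so (6,1) = 5.
Row 6 now contains 4; hence (6,3) = 2.
4 is placed in row 2, leaving (2,1) = 3.
Row 3 already has 3, leaving (3,1) = 4.
Row 5 now contains 3; hence (5,1) = 2.

1 5 3 2 6 4 / 3 4 5 1 2 6 / 4 1 6 5 3 2 / 6 2 1 4 5 3 / 2 6 4 3 1 5 / 5 3 2 6 4 1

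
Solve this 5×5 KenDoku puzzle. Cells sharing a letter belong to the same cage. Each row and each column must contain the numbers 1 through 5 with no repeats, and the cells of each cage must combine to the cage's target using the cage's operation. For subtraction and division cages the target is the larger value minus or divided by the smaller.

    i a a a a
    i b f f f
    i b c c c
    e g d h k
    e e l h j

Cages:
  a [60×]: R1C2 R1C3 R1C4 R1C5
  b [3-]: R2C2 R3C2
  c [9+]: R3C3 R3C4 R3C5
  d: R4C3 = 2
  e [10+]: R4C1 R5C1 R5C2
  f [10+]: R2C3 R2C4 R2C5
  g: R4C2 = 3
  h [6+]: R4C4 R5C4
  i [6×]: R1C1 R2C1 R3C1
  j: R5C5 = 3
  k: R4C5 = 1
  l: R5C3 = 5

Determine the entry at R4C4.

G is a freebie, leaving R4C2 = 3.
Cage d is given, which forces R4C3 = 2.
Cage k is given, which forces R4C5 = 1.
Cage l is a single given cell; hence R5C3 = 5.
J is a freebie, leaving R5C5 = 3.
Row 1 needs a 2, and only R1C1 is open for it.
Cage e needs sum 10, which forces R4C1 = 5.
Row 4 now contains 5, so R4C4 = 4.
The two cells of cage h must have sum 6; hence R5C4 = 2.
Column 1 needs a 4, and only R5C1 is open for it.
4 is placed in row 5, which forces R5C2 = 1.
The only place for 4 in row 3 is R3C3.
Cage f has sum 10, leaving R2C4 = 5.
The 3 cells of cage c must have sum 9, leaving R3C4 = 3.
Cage c has sum 9, which forces R3C5 = 2.
Cage a has product 60, so R1C3 = 3.
Column 4 already has 3, which forces R1C4 = 1.
Cage i has product 6, which forces R2C1 = 3.
Row 2 already has 5; hence R2C2 = 2.
Cage f has sum 10, so R2C3 = 1.
Column 5 already has 2, which forces R2C5 = 4.
3 is placed in row 3, so R3C1 = 1.
Row 3 now contains 2; hence R3C2 = 5.
5 is placed in column 2, so R1C2 = 4.
Column 5 already has 4, so R1C5 = 5.
Filled in: 2 4 3 1 5 / 3 2 1 5 4 / 1 5 4 3 2 / 5 3 2 4 1 / 4 1 5 2 3.

4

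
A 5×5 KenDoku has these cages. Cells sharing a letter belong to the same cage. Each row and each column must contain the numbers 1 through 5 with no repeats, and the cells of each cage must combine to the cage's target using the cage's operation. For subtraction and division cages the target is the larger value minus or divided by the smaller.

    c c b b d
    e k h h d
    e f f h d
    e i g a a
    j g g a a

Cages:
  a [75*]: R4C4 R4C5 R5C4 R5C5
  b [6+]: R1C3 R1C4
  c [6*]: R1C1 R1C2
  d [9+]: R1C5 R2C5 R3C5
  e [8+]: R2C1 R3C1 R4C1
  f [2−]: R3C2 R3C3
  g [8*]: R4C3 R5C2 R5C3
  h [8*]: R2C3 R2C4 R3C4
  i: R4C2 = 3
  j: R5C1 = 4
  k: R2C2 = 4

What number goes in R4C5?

Cage k is given; hence R2C2 = 4.
Cage i is a single given cell, leaving R4C2 = 3.
Cage j is given, so R5C1 = 4.
Cage c needs two cells with product 6, leaving R1C1 = 3.
Column 2 already has 3, which forces R1C2 = 2.
The 3 cells of cage h must have product 8, which forces R3C4 = 4.
Cage g has product 8, so R4C3 = 4.
Column 2 now contains 2, which forces R5C2 = 1.
1 is placed in row 5, which forces R5C3 = 2.
2 is placed in column 3, leaving R2C3 = 1.
Cage h has product 8, which forces R2C4 = 2.
1 is placed in column 2; hence R3C2 = 5.
4 is placed in row 3, leaving R3C3 = 3.
1 is placed in column 3, leaving R1C3 = 5.
The two cells of cage b must have sum 6, so R1C4 = 1.
Row 1 already has 5, so R1C5 = 4.
Row 2 already has 2; hence R2C1 = 5.
Cage d needs sum 9, leaving R2C5 = 3.
1 is placed in column 4, so R4C4 = 5.
5 is placed in row 4, so R4C5 = 1.
Column 4 already has 5, so R5C4 = 3.
Column 5 already has 3, which forces R5C5 = 5.
The 3 cells of cage e must have sum 8; hence R3C1 = 1.
Column 5 already has 1, leaving R3C5 = 2.
1 is placed in row 4, leaving R4C1 = 2.
Filled in: 3 2 5 1 4 / 5 4 1 2 3 / 1 5 3 4 2 / 2 3 4 5 1 / 4 1 2 3 5.

1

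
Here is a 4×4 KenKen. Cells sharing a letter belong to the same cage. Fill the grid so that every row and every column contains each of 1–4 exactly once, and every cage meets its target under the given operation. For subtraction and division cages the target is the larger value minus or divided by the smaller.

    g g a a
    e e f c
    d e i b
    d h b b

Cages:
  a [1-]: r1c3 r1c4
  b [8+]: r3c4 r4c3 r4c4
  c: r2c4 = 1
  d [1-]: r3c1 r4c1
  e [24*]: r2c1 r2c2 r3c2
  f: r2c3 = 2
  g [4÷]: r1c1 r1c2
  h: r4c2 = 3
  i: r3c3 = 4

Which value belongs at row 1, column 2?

1

Cage f is a single given cell, leaving r2c3 = 2.
C is a freebie; hence r2c4 = 1.
Cage i is a single given cell, so r3c3 = 4.
H is a freebie; hence r4c2 = 3.
3 is placed in row 4, so r4c3 = 1.
Column 3 now contains 1, so r1c3 = 3.
Cage e has product 24, so r2c1 = 3.
3 is placed in column 2; hence r2c2 = 4.
3 is placed in column 1, leaving r3c1 = 1.
3 is placed in column 2, which forces r3c2 = 2.
Cage b has sum 8, which forces r3c4 = 3.
Cage b needs sum 8, which forces r4c4 = 4.
Column 1 already has 1; hence r1c1 = 4.
Column 2 now contains 4, which forces r1c2 = 1.
Column 4 already has 4, leaving r1c4 = 2.
Row 4 now contains 4, leaving r4c1 = 2.
The full grid is 4 1 3 2 / 3 4 2 1 / 1 2 4 3 / 2 3 1 4.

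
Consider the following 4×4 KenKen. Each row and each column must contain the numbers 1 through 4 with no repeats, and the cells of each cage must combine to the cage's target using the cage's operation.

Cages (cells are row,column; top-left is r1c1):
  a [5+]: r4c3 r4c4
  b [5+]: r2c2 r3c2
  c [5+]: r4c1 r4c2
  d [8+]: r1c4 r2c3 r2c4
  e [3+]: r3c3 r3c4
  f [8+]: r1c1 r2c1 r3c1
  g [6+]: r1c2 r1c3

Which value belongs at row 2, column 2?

1

Column 1 needs a 2, and only r4c1 is open for it.
Cage c needs two cells with sum 5, which forces r4c2 = 3.
Row 3 needs a 3, and only r3c1 is open for it.
In row 1, 3 can only go at r1c4, so r1c4 = 3.
Row 1 needs a 1, and only r1c1 is open for it.
1 is placed in column 1, leaving r2c1 = 4.
Row 2 now contains 4; hence r2c2 = 1.
1 is placed in row 2, so r2c3 = 3.
1 is placed in row 2, which forces r2c4 = 2.
Column 2 already has 1, which forces r3c2 = 4.
Column 4 now contains 2, which forces r3c4 = 1.
1 is placed in column 4, which forces r4c4 = 4.
Column 2 already has 4, leaving r1c2 = 2.
Cage g's pair has sum 6; hence r1c3 = 4.
Row 3 now contains 1; hence r3c3 = 2.
Row 4 now contains 4, so r4c3 = 1.
Filled in: 1 2 4 3 / 4 1 3 2 / 3 4 2 1 / 2 3 1 4.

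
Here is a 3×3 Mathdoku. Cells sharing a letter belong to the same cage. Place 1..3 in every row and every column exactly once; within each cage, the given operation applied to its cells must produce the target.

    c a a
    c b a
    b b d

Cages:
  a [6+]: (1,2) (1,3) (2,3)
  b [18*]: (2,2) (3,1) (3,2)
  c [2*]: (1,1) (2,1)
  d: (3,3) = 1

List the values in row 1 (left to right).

Cage b has product 18, leaving (2,2) = 3.
Cage b has product 18, leaving (3,1) = 3.
Cage b needs product 18; hence (3,2) = 2.
D is a freebie, so (3,3) = 1.
Column 2 already has 2; hence (1,2) = 1.
Cage a has sum 6, leaving (1,3) = 3.
Column 3 already has 1, leaving (2,3) = 2.
Row 1 already has 1; hence (1,1) = 2.
Row 2 already has 2, which forces (2,1) = 1.
Filled in: 2 1 3 / 1 3 2 / 3 2 1.

2 1 3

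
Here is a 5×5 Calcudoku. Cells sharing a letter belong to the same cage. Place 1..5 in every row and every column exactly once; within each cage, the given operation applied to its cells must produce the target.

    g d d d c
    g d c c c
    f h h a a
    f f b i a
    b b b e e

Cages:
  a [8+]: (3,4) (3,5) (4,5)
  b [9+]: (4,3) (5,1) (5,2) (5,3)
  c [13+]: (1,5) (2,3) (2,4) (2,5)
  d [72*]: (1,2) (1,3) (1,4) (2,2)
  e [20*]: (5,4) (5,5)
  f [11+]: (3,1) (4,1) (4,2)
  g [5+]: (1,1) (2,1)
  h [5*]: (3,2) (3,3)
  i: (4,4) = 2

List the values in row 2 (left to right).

4 3 5 1 2

The 4 cells of cage d must have product 72; hence (2,2) = 3.
I is a freebie, so (4,4) = 2.
Row 1 needs a 1, and only (1,1) is open for it.
Cage g needs two cells with sum 5; hence (2,1) = 4.
Column 1 already has 4, so (3,1) = 2.
The 4 cells of cage c must have sum 13, which forces (1,5) = 5.
Cage f needs sum 11; hence (4,1) = 5.
Cage f needs sum 11; hence (4,2) = 4.
Column 1 already has 5; hence (5,1) = 3.
5 is placed in column 5, which forces (5,5) = 4.
4 is placed in column 2, which forces (1,2) = 2.
Cage a has sum 8, so (3,4) = 4.
The 4 cells of cage b must have sum 9, so (4,3) = 3.
Row 4 now contains 3; hence (4,5) = 1.
2 is placed in column 2; hence (5,2) = 1.
1 is placed in row 5; hence (5,3) = 2.
Row 5 already has 4, which forces (5,4) = 5.
Column 3 now contains 3; hence (1,3) = 4.
Column 4 now contains 4, which forces (1,4) = 3.
The 4 cells of cage c must have sum 13, which forces (2,3) = 5.
Column 4 already has 5, leaving (2,4) = 1.
1 is placed in column 5, leaving (2,5) = 2.
Column 2 already has 1, so (3,2) = 5.
The two cells of cage h must have product 5, leaving (3,3) = 1.
1 is placed in column 5, leaving (3,5) = 3.
Filled in: 1 2 4 3 5 / 4 3 5 1 2 / 2 5 1 4 3 / 5 4 3 2 1 / 3 1 2 5 4.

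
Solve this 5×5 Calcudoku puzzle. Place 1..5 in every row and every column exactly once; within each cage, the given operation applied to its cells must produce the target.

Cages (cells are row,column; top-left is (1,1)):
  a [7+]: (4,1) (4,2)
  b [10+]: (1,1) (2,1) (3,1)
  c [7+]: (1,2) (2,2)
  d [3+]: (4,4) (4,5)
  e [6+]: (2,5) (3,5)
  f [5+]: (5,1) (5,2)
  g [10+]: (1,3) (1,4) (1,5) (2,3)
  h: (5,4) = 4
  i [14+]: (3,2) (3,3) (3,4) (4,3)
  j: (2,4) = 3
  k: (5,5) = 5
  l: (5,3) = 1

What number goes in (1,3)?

Cage j is given, leaving (2,4) = 3.
L is a freebie; hence (5,3) = 1.
Cage h is a single given cell, leaving (5,4) = 4.
Cage k is given, which forces (5,5) = 5.
In row 2, 1 can only go at (2,1), so (2,1) = 1.
In row 2, 5 can only go at (2,2), so (2,2) = 5.
Cage c's pair has sum 7, so (1,2) = 2.
Row 1 already has 2; hence (1,4) = 1.
Column 4 already has 1, so (4,4) = 2.
Row 4 already has 2; hence (4,5) = 1.
2 is placed in column 2, so (5,2) = 3.
The 4 cells of cage g must have sum 10, leaving (2,3) = 2.
2 is placed in row 2, leaving (2,5) = 4.
Column 3 already has 2, which forces (3,3) = 3.
Column 4 now contains 2, so (3,4) = 5.
Column 5 now contains 4, which forces (3,5) = 2.
The two cells of cage a must have sum 7; hence (4,1) = 3.
Column 2 already has 3, leaving (4,2) = 4.
3 is placed in column 3; hence (4,3) = 5.
3 is placed in row 5, leaving (5,1) = 2.
Cage b needs sum 10, which forces (1,1) = 5.
3 is placed in column 3, so (1,3) = 4.
Column 5 now contains 4; hence (1,5) = 3.
Row 3 already has 5; hence (3,1) = 4.
4 is placed in column 2, so (3,2) = 1.
Completed grid: 5 2 4 1 3 / 1 5 2 3 4 / 4 1 3 5 2 / 3 4 5 2 1 / 2 3 1 4 5.

4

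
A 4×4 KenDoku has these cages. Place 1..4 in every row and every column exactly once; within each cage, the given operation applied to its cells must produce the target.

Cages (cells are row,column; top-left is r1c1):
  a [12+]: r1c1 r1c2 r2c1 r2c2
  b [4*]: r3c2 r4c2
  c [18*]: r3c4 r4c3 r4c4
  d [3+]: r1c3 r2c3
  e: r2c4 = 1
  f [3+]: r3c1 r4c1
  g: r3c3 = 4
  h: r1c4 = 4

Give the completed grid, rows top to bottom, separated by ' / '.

3 2 1 4 / 4 3 2 1 / 2 1 4 3 / 1 4 3 2

Cage h is a single given cell, which forces r1c4 = 4.
Cage e is given, so r2c4 = 1.
G is a freebie, leaving r3c3 = 4.
The 3 cells of cage c must have product 18, leaving r3c4 = 3.
Cage c has product 18, so r4c3 = 3.
Cage c needs product 18, leaving r4c4 = 2.
Cage d needs two cells with sum 3, so r1c3 = 1.
Row 2 now contains 1, leaving r2c3 = 2.
Cage f's pair has sum 3, leaving r3c1 = 2.
Row 3 already has 4, so r3c2 = 1.
Row 4 already has 2, leaving r4c1 = 1.
Cage b needs two cells with product 4, so r4c2 = 4.
Column 1 already has 2; hence r1c1 = 3.
Cage a needs sum 12, so r1c2 = 2.
The 4 cells of cage a must have sum 12, leaving r2c1 = 4.
Column 2 now contains 4, which forces r2c2 = 3.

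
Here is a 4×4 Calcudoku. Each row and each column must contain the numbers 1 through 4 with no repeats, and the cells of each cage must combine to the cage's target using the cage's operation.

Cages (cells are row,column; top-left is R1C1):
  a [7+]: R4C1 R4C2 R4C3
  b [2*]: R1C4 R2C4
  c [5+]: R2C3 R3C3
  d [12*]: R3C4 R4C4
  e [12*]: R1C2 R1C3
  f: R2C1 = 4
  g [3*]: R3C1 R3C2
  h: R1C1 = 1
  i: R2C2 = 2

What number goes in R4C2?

4

H is a freebie; hence R1C1 = 1.
Row 1 now contains 1, which forces R1C4 = 2.
Cage f is given, so R2C1 = 4.
Cage i is a single given cell, which forces R2C2 = 2.
Column 4 now contains 2, which forces R2C4 = 1.
Column 1 already has 1, which forces R3C1 = 3.
Row 3 now contains 3, leaving R3C2 = 1.
Row 3 now contains 3, leaving R3C4 = 4.
Column 1 now contains 4, leaving R4C1 = 2.
1 is placed in column 2; hence R4C2 = 4.
4 is placed in row 4, so R4C3 = 1.
4 is placed in column 4, leaving R4C4 = 3.
Column 2 now contains 4; hence R1C2 = 3.
The two cells of cage e must have product 12, so R1C3 = 4.
Row 2 already has 1, so R2C3 = 3.
Row 3 now contains 4, leaving R3C3 = 2.
The full grid is 1 3 4 2 / 4 2 3 1 / 3 1 2 4 / 2 4 1 3.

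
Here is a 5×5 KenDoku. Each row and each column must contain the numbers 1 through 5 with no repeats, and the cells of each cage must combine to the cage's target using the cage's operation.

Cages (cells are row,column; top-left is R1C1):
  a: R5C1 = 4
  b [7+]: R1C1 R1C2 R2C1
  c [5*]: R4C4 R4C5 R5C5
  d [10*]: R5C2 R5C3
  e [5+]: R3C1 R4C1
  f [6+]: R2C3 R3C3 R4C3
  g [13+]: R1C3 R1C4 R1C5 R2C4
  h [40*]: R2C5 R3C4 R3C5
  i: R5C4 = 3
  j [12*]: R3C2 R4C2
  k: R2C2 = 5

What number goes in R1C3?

K is a freebie; hence R2C2 = 5.
The 3 cells of cage c must have product 5, so R4C4 = 1.
Cage c has product 5, so R4C5 = 5.
Cage a is a single given cell, which forces R5C1 = 4.
Column 2 now contains 5; hence R5C2 = 2.
Row 5 now contains 2, leaving R5C3 = 5.
Cage i is a single given cell, leaving R5C4 = 3.
The 3 cells of cage c must have product 5, so R5C5 = 1.
The 3 cells of cage h must have product 40, leaving R3C4 = 5.
Column 4 already has 5, so R1C4 = 2.
The 4 cells of cage g must have sum 13, which forces R2C4 = 4.
Row 2 already has 4; hence R2C5 = 2.
Column 5 already has 2, leaving R3C5 = 4.
Cage g needs sum 13, so R1C3 = 4.
Column 5 now contains 4, which forces R1C5 = 3.
4 is placed in row 3, so R3C2 = 3.
Cage j's pair has product 12, leaving R4C2 = 4.
The 3 cells of cage b must have sum 7, leaving R1C1 = 5.
Row 1 now contains 3, which forces R1C2 = 1.
The 3 cells of cage b must have sum 7, so R2C1 = 1.
Row 2 already has 1, which forces R2C3 = 3.
3 is placed in row 3, so R3C1 = 2.
2 is placed in row 3, leaving R3C3 = 1.
Cage e needs two cells with sum 5, leaving R4C1 = 3.
3 is placed in column 3, so R4C3 = 2.
Completed grid: 5 1 4 2 3 / 1 5 3 4 2 / 2 3 1 5 4 / 3 4 2 1 5 / 4 2 5 3 1.

4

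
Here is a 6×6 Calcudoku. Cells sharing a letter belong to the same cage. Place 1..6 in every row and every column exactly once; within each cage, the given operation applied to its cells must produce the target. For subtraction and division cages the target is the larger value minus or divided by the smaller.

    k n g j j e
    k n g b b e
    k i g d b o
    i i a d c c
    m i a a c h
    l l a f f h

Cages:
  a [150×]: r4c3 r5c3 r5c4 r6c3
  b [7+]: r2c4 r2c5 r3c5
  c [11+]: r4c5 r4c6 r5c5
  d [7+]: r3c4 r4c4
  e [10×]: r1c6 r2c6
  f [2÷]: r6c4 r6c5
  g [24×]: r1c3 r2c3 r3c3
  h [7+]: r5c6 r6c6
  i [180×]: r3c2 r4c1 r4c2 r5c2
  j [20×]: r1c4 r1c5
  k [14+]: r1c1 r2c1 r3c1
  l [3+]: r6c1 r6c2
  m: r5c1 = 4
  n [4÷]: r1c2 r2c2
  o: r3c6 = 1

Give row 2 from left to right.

6 4 1 2 3 5

Cage o is given, leaving r3c6 = 1.
M is a freebie, leaving r5c1 = 4.
Cage a needs product 150, leaving r5c4 = 5.
5 is placed in column 4, so r1c4 = 4.
Cage j's pair has product 20, leaving r1c5 = 5.
Row 1 now contains 5; hence r1c6 = 2.
2 is placed in column 6, so r2c6 = 5.
2 is placed in column 6, leaving r5c6 = 3.
Column 6 now contains 5, leaving r6c6 = 4.
Row 1 now contains 4, which forces r1c2 = 1.
Cage n needs two cells with quotient 4, so r2c2 = 4.
Cage k needs sum 14, so r3c1 = 5.
The two cells of cage d must have sum 7, so r3c4 = 6.
The two cells of cage d must have sum 7, leaving r4c4 = 1.
Column 6 now contains 4; hence r4c6 = 6.
1 is placed in column 2, which forces r6c2 = 2.
Row 6 already has 2, leaving r6c4 = 3.
Column 4 now contains 3, so r2c4 = 2.
Column 2 already has 2, so r3c2 = 3.
Cage g has product 24; hence r3c3 = 4.
4 is placed in row 3, leaving r3c5 = 2.
Cage i needs product 180, leaving r4c1 = 2.
The 4 cells of cage i must have product 180, which forces r4c2 = 5.
Row 4 already has 5, leaving r4c3 = 3.
Row 4 now contains 3; hence r4c5 = 4.
Column 2 already has 2, leaving r5c2 = 6.
Column 5 now contains 2, so r5c5 = 1.
Row 6 already has 2, leaving r6c1 = 1.
The two cells of cage f must have quotient 2, so r6c5 = 6.
Column 3 now contains 3, so r1c3 = 6.
2 is placed in row 2, which forces r2c3 = 1.
Column 5 already has 1, which forces r2c5 = 3.
1 is placed in row 5, which forces r5c3 = 2.
6 is placed in row 6, which forces r6c3 = 5.
6 is placed in row 1, which forces r1c1 = 3.
3 is placed in row 2, leaving r2c1 = 6.
The full grid is 3 1 6 4 5 2 / 6 4 1 2 3 5 / 5 3 4 6 2 1 / 2 5 3 1 4 6 / 4 6 2 5 1 3 / 1 2 5 3 6 4.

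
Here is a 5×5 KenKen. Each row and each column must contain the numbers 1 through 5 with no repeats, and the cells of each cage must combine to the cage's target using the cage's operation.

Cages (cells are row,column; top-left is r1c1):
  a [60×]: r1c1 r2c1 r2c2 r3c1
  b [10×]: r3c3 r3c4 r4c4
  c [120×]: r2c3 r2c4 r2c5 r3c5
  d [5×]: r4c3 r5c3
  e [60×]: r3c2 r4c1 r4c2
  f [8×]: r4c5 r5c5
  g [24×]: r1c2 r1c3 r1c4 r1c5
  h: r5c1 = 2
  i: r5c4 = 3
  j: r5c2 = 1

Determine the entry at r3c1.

4

Cage h is a single given cell, which forces r5c1 = 2.
Cage j is a single given cell, so r5c2 = 1.
Row 5 now contains 1; hence r5c3 = 5.
Cage i is a single given cell, which forces r5c4 = 3.
2 is placed in row 5, which forces r5c5 = 4.
Column 3 already has 5, leaving r4c3 = 1.
4 is placed in column 5, leaving r4c5 = 2.
Column 3 already has 1, so r3c3 = 2.
Cage b needs product 10, so r3c4 = 1.
Row 4 now contains 2, so r4c4 = 5.
Cage g has product 24, leaving r1c5 = 1.
Column 3 already has 2; hence r2c3 = 4.
Cage c needs product 120, which forces r2c4 = 2.
The 3 cells of cage e must have product 60, leaving r3c2 = 5.
Row 3 already has 5, which forces r3c5 = 3.
The 4 cells of cage a must have product 60; hence r1c1 = 5.
Cage g needs product 24, so r1c2 = 2.
Column 3 now contains 4, leaving r1c3 = 3.
Column 4 already has 2, leaving r1c4 = 4.
The 4 cells of cage a must have product 60; hence r2c1 = 1.
Column 2 already has 5; hence r2c2 = 3.
Column 5 already has 3, so r2c5 = 5.
3 is placed in row 3, which forces r3c1 = 4.
4 is placed in column 1, which forces r4c1 = 3.
Column 2 now contains 3, so r4c2 = 4.
Completed grid: 5 2 3 4 1 / 1 3 4 2 5 / 4 5 2 1 3 / 3 4 1 5 2 / 2 1 5 3 4.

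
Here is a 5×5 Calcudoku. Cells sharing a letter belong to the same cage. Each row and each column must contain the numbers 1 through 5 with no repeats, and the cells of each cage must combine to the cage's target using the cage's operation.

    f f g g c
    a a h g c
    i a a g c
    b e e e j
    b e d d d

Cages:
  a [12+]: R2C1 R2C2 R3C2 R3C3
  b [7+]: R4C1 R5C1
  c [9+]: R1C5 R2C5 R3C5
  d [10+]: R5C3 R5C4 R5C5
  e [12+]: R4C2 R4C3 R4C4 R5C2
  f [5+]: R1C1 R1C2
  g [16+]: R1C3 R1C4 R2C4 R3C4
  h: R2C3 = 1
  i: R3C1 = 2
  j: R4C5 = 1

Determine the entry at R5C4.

Cage h is a single given cell, which forces R2C3 = 1.
Cage i is given; hence R3C1 = 2.
Cage j is given, so R4C5 = 1.
Row 3 needs a 1, and only R3C2 is open for it.
The only place for 1 in row 1 is R1C1.
The two cells of cage f must have sum 5; hence R1C2 = 4.
4 is placed in row 1, so R1C3 = 5.
Cage g needs sum 16, so R1C4 = 2.
Row 1 already has 2, leaving R1C5 = 3.
Column 5 now contains 3, so R3C5 = 4.
The 4 cells of cage g must have sum 16, which forces R2C4 = 4.
4 is placed in column 5, which forces R2C5 = 2.
4 is placed in row 3; hence R3C3 = 3.
4 is placed in row 3, so R3C4 = 5.
Column 4 already has 5, which forces R4C4 = 3.
Column 4 already has 3; hence R5C4 = 1.
Column 5 already has 2, which forces R5C5 = 5.
Row 4 now contains 3, which forces R4C1 = 4.
Row 4 now contains 4; hence R4C3 = 2.
Cage b needs two cells with sum 7, which forces R5C1 = 3.
Row 5 already has 3; hence R5C2 = 2.
The 3 cells of cage d must have sum 10; hence R5C3 = 4.
Column 1 already has 3, so R2C1 = 5.
The 4 cells of cage a must have sum 12, leaving R2C2 = 3.
Row 4 now contains 2, leaving R4C2 = 5.
The full grid is 1 4 5 2 3 / 5 3 1 4 2 / 2 1 3 5 4 / 4 5 2 3 1 / 3 2 4 1 5.

1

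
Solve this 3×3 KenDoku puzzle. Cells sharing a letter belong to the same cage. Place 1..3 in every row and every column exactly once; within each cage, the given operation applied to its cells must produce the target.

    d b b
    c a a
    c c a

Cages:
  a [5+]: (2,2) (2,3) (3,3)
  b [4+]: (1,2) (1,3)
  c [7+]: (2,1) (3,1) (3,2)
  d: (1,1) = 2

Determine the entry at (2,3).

Cage d is given, which forces (1,1) = 2.
Column 1 now contains 2; hence (2,1) = 3.
Row 2 now contains 3, which forces (2,3) = 1.
3 is placed in column 1, leaving (3,1) = 1.
1 is placed in column 3; hence (3,3) = 2.
Cage b needs two cells with sum 4, so (1,2) = 1.
1 is placed in column 3, leaving (1,3) = 3.
Row 2 now contains 1, so (2,2) = 2.
2 is placed in row 3, which forces (3,2) = 3.
Filled in: 2 1 3 / 3 2 1 / 1 3 2.

1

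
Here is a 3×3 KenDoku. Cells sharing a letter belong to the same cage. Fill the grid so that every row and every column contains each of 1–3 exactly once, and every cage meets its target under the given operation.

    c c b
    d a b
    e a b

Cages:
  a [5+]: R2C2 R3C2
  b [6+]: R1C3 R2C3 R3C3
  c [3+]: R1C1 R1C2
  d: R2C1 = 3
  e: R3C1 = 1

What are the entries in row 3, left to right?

Cage d is given, which forces R2C1 = 3.
3 is placed in row 2, leaving R2C2 = 2.
2 is placed in row 2; hence R2C3 = 1.
Cage e is given; hence R3C1 = 1.
2 is placed in column 2, so R3C2 = 3.
3 is placed in row 3; hence R3C3 = 2.
Column 1 now contains 1; hence R1C1 = 2.
2 is placed in column 2, which forces R1C2 = 1.
Column 3 now contains 2, leaving R1C3 = 3.
Completed grid: 2 1 3 / 3 2 1 / 1 3 2.

1 3 2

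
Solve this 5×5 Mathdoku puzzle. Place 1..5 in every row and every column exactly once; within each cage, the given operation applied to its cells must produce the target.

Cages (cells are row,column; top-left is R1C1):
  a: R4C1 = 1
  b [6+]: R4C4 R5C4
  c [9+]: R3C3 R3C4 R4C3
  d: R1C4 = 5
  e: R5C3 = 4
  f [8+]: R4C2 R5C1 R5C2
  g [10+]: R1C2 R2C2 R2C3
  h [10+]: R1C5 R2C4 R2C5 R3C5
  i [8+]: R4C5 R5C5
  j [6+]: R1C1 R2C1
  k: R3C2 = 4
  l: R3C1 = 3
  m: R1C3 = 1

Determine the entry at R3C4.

M is a freebie; hence R1C3 = 1.
Cage d is a single given cell, so R1C4 = 5.
Cage l is given, leaving R3C1 = 3.
Cage k is a single given cell; hence R3C2 = 4.
Cage a is given, which forces R4C1 = 1.
E is a freebie, so R5C3 = 4.
The 3 cells of cage c must have sum 9, leaving R3C3 = 5.
Cage b needs two cells with sum 6, leaving R4C4 = 4.
The 3 cells of cage f must have sum 8, so R5C2 = 1.
Cage b needs two cells with sum 6, leaving R5C4 = 2.
Cage g needs sum 10, leaving R2C2 = 5.
Column 4 now contains 2, which forces R3C4 = 1.
Row 3 already has 1, so R3C5 = 2.
Cage f has sum 8; hence R4C2 = 2.
Cage c needs sum 9, which forces R4C3 = 3.
3 is placed in row 4, which forces R4C5 = 5.
2 is placed in row 5; hence R5C1 = 5.
5 is placed in column 5, so R5C5 = 3.
Column 2 already has 2, so R1C2 = 3.
Column 5 already has 3, so R1C5 = 4.
Column 3 already has 3, leaving R2C3 = 2.
Column 4 now contains 1, leaving R2C4 = 3.
Cage h needs sum 10; hence R2C5 = 1.
Row 1 already has 4; hence R1C1 = 2.
2 is placed in row 2, which forces R2C1 = 4.
Filled in: 2 3 1 5 4 / 4 5 2 3 1 / 3 4 5 1 2 / 1 2 3 4 5 / 5 1 4 2 3.

1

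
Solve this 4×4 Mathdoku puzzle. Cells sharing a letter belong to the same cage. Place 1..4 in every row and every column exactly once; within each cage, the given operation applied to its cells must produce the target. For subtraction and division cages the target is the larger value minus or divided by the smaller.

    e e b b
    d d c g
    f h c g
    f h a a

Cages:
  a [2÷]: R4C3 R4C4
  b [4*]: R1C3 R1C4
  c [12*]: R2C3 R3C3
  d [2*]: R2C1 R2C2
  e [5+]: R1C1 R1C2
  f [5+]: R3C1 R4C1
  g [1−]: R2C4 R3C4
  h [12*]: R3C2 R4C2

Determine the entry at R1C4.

In column 3, 2 can only go at R4C3, so R4C3 = 2.
The only place for 1 in column 3 is R1C3.
1 is placed in row 1, which forces R1C4 = 4.
Column 4 now contains 4, which forces R4C4 = 1.
In row 2, 4 can only go at R2C3, so R2C3 = 4.
4 is placed in column 3, so R3C3 = 3.
Row 3 already has 3, which forces R3C4 = 2.
Column 4 already has 2, so R2C4 = 3.
Row 3 now contains 2, leaving R3C1 = 1.
Row 3 already has 3, which forces R3C2 = 4.
Cage f's pair has sum 5, which forces R4C1 = 4.
Cage h's pair has product 12, which forces R4C2 = 3.
The two cells of cage e must have sum 5, so R1C1 = 3.
Column 2 now contains 3; hence R1C2 = 2.
Column 1 already has 1, which forces R2C1 = 2.
The two cells of cage d must have product 2; hence R2C2 = 1.
The full grid is 3 2 1 4 / 2 1 4 3 / 1 4 3 2 / 4 3 2 1.

4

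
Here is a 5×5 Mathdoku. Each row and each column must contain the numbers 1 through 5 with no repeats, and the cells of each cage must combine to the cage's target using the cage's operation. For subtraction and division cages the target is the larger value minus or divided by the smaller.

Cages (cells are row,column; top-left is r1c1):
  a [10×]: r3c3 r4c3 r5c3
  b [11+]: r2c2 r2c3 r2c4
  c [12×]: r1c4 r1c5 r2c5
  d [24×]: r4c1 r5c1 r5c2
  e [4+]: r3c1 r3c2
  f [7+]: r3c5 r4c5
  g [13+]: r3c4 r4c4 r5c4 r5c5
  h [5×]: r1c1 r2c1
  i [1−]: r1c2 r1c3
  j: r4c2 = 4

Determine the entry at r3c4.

J is a freebie; hence r4c2 = 4.
Cage d needs product 24; hence r5c1 = 4.
The only place for 3 in row 2 is r2c5.
Row 2 needs a 1, and only r2c1 is open for it.
Column 1 now contains 1, so r1c1 = 5.
Column 1 now contains 1, leaving r3c1 = 3.
Cage e's pair has sum 4, so r3c2 = 1.
Column 1 already has 3, leaving r4c1 = 2.
2 is placed in row 4, so r4c5 = 5.
The 4 cells of cage g must have sum 13, which forces r3c4 = 4.
5 is placed in column 5; hence r3c5 = 2.
5 is placed in row 4, so r4c3 = 1.
Cage g needs sum 13, leaving r4c4 = 3.
Cage d needs product 24; hence r5c2 = 3.
Cage g needs sum 13, so r5c4 = 5.
Cage g has sum 13; hence r5c5 = 1.
Column 2 already has 3, which forces r1c2 = 2.
The two cells of cage i must have difference 1, which forces r1c3 = 3.
Column 4 already has 4, leaving r1c4 = 1.
1 is placed in column 5, so r1c5 = 4.
Cage b needs sum 11, leaving r2c2 = 5.
The 3 cells of cage b must have sum 11; hence r2c3 = 4.
Column 4 now contains 5; hence r2c4 = 2.
2 is placed in row 3, leaving r3c3 = 5.
5 is placed in row 5, which forces r5c3 = 2.
Completed grid: 5 2 3 1 4 / 1 5 4 2 3 / 3 1 5 4 2 / 2 4 1 3 5 / 4 3 2 5 1.

4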